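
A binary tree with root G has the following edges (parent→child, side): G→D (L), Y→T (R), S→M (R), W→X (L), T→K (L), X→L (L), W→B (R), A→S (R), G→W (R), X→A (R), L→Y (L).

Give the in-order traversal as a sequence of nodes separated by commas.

D, G, Y, K, T, L, X, A, S, M, W, B

In-order visits the left subtree, then the node, then the right subtree.
At G: go left to D.
  D is a leaf — visit D.
Visit G.
At G: go right to W.
  At W: go left to X.
    At X: go left to L.
      At L: go left to Y.
        At Y: no left child.
        Visit Y.
        At Y: go right to T.
          At T: go left to K.
            K is a leaf — visit K.
          Visit T.
          At T: no right child.
      Visit L.
      At L: no right child.
    Visit X.
    At X: go right to A.
      At A: no left child.
      Visit A.
      At A: go right to S.
        At S: no left child.
        Visit S.
        At S: go right to M.
          M is a leaf — visit M.
  Visit W.
  At W: go right to B.
    B is a leaf — visit B.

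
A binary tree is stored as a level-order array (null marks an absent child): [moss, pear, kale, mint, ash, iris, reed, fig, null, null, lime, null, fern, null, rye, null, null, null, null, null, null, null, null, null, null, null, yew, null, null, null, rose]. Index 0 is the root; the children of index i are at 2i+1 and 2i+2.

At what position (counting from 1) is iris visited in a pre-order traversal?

Pre-order visits the node, then its left subtree, then its right subtree.
Visit moss.
At moss: go left to pear.
  Visit pear.
  At pear: go left to mint.
    Visit mint.
    At mint: go left to fig.
      fig is a leaf — visit fig.
    At mint: no right child.
  At pear: go right to ash.
    Visit ash.
    At ash: no left child.
    At ash: go right to lime.
      lime is a leaf — visit lime.
At moss: go right to kale.
  Visit kale.
  At kale: go left to iris.
    Visit iris.
    At iris: no left child.
    At iris: go right to fern.
      Visit fern.
      At fern: no left child.
      At fern: go right to yew.
        yew is a leaf — visit yew.
  At kale: go right to reed.
    Visit reed.
    At reed: no left child.
    At reed: go right to rye.
      Visit rye.
      At rye: no left child.
      At rye: go right to rose.
        rose is a leaf — visit rose.
Full pre-order sequence: moss, pear, mint, fig, ash, lime, kale, iris, fern, yew, reed, rye, rose.

8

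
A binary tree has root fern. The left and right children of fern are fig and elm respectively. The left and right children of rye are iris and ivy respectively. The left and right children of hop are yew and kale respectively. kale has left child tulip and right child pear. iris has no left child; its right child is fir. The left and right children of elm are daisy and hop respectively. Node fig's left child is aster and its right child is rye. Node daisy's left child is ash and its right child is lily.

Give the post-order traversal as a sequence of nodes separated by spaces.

Post-order visits the left subtree, then the right subtree, then the node.
At fern: go left to fig.
  At fig: go left to aster.
    aster is a leaf — visit aster.
  At fig: go right to rye.
    At rye: go left to iris.
      At iris: no left child.
      At iris: go right to fir.
        fir is a leaf — visit fir.
      Visit iris.
    At rye: go right to ivy.
      ivy is a leaf — visit ivy.
    Visit rye.
  Visit fig.
At fern: go right to elm.
  At elm: go left to daisy.
    At daisy: go left to ash.
      ash is a leaf — visit ash.
    At daisy: go right to lily.
      lily is a leaf — visit lily.
    Visit daisy.
  At elm: go right to hop.
    At hop: go left to yew.
      yew is a leaf — visit yew.
    At hop: go right to kale.
      At kale: go left to tulip.
        tulip is a leaf — visit tulip.
      At kale: go right to pear.
        pear is a leaf — visit pear.
      Visit kale.
    Visit hop.
  Visit elm.
Visit fern.

aster fir iris ivy rye fig ash lily daisy yew tulip pear kale hop elm fern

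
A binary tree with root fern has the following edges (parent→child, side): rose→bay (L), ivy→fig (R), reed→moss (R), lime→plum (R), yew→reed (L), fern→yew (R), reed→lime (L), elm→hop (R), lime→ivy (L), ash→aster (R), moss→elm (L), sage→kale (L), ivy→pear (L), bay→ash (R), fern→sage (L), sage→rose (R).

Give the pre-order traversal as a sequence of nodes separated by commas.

Pre-order visits the node, then its left subtree, then its right subtree.
Visit fern.
At fern: go left to sage.
  Visit sage.
  At sage: go left to kale.
    kale is a leaf — visit kale.
  At sage: go right to rose.
    Visit rose.
    At rose: go left to bay.
      Visit bay.
      At bay: no left child.
      At bay: go right to ash.
        Visit ash.
        At ash: no left child.
        At ash: go right to aster.
          aster is a leaf — visit aster.
    At rose: no right child.
At fern: go right to yew.
  Visit yew.
  At yew: go left to reed.
    Visit reed.
    At reed: go left to lime.
      Visit lime.
      At lime: go left to ivy.
        Visit ivy.
        At ivy: go left to pear.
          pear is a leaf — visit pear.
        At ivy: go right to fig.
          fig is a leaf — visit fig.
      At lime: go right to plum.
        plum is a leaf — visit plum.
    At reed: go right to moss.
      Visit moss.
      At moss: go left to elm.
        Visit elm.
        At elm: no left child.
        At elm: go right to hop.
          hop is a leaf — visit hop.
      At moss: no right child.
  At yew: no right child.

fern, sage, kale, rose, bay, ash, aster, yew, reed, lime, ivy, pear, fig, plum, moss, elm, hop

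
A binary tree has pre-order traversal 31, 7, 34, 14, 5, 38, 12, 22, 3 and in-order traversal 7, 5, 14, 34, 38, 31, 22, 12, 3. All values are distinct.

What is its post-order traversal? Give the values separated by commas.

The first element of pre-order is the root; it splits in-order into left and right subtrees.
Root 31: left subtree has 5 nodes {7, 5, 14, 34, 38}, right has 3 {22, 12, 3}.
  Root 7: left subtree has 0 nodes { }, right has 4 {5, 14, 34, 38}.
    Root 34: left subtree has 2 nodes {5, 14}, right has 1 {38}.
      Root 14: left subtree has 1 node {5}, right has 0 { }.
  Root 12: left subtree has 1 node {22}, right has 1 {3}.

5, 14, 38, 34, 7, 22, 3, 12, 31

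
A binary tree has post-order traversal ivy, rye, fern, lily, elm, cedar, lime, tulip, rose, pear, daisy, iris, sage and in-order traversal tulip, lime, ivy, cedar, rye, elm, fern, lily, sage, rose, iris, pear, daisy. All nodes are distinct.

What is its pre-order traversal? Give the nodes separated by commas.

The last element of post-order is the root; it splits in-order into left and right subtrees.
Root sage: left subtree has 8 nodes {tulip, lime, ivy, cedar, rye, elm, fern, lily}, right has 4 {rose, iris, pear, daisy}.
  Root tulip: left subtree has 0 nodes { }, right has 7 {lime, ivy, cedar, rye, elm, fern, lily}.
    Root lime: left subtree has 0 nodes { }, right has 6 {ivy, cedar, rye, elm, fern, lily}.
      Root cedar: left subtree has 1 node {ivy}, right has 4 {rye, elm, fern, lily}.
        Root elm: left subtree has 1 node {rye}, right has 2 {fern, lily}.
          Root lily: left subtree has 1 node {fern}, right has 0 { }.
  Root iris: left subtree has 1 node {rose}, right has 2 {pear, daisy}.
    Root daisy: left subtree has 1 node {pear}, right has 0 { }.

sage, tulip, lime, cedar, ivy, elm, rye, lily, fern, iris, rose, daisy, pear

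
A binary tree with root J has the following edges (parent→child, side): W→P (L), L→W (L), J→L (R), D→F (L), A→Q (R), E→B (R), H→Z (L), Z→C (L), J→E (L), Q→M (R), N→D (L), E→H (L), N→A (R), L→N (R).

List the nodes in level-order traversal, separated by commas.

Level-order visits nodes level by level from the root, left to right within each level.
Level 0: J
Level 1: E, L
Level 2: H, B, W, N
Level 3: Z, P, D, A
Level 4: C, F, Q
Level 5: M

J, E, L, H, B, W, N, Z, P, D, A, C, F, Q, M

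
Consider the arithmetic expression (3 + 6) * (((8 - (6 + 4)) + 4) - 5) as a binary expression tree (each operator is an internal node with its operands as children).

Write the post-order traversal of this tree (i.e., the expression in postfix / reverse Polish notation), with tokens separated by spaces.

Post-order on an expression tree gives postfix notation: for each operator, emit left operand, right operand, then the operator.

3 6 + 8 6 4 + - 4 + 5 - *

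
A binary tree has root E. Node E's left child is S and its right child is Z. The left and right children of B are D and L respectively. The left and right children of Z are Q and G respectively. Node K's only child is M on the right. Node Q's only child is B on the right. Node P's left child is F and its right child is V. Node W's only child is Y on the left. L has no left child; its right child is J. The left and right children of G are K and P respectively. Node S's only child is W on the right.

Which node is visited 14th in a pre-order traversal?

P

Pre-order visits the node, then its left subtree, then its right subtree.
Visit E.
At E: go left to S.
  Visit S.
  At S: no left child.
  At S: go right to W.
    Visit W.
    At W: go left to Y.
      Y is a leaf — visit Y.
    At W: no right child.
At E: go right to Z.
  Visit Z.
  At Z: go left to Q.
    Visit Q.
    At Q: no left child.
    At Q: go right to B.
      Visit B.
      At B: go left to D.
        D is a leaf — visit D.
      At B: go right to L.
        Visit L.
        At L: no left child.
        At L: go right to J.
          J is a leaf — visit J.
  At Z: go right to G.
    Visit G.
    At G: go left to K.
      Visit K.
      At K: no left child.
      At K: go right to M.
        M is a leaf — visit M.
    At G: go right to P.
      Visit P.
      At P: go left to F.
        F is a leaf — visit F.
      At P: go right to V.
        V is a leaf — visit V.
Full pre-order sequence: E, S, W, Y, Z, Q, B, D, L, J, G, K, M, P, F, V.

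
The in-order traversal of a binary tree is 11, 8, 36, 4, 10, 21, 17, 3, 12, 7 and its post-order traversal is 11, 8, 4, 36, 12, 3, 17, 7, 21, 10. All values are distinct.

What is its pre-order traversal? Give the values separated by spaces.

The last element of post-order is the root; it splits in-order into left and right subtrees.
Root 10: left subtree has 4 nodes {11, 8, 36, 4}, right has 5 {21, 17, 3, 12, 7}.
  Root 36: left subtree has 2 nodes {11, 8}, right has 1 {4}.
    Root 8: left subtree has 1 node {11}, right has 0 { }.
  Root 21: left subtree has 0 nodes { }, right has 4 {17, 3, 12, 7}.
    Root 7: left subtree has 3 nodes {17, 3, 12}, right has 0 { }.
      Root 17: left subtree has 0 nodes { }, right has 2 {3, 12}.
        Root 3: left subtree has 0 nodes { }, right has 1 {12}.

10 36 8 11 4 21 7 17 3 12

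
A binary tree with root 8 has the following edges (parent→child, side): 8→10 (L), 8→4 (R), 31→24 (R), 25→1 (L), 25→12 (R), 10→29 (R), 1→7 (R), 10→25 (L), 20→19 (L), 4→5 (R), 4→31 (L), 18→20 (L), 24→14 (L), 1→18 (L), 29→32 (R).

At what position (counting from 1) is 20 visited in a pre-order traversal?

6

Pre-order visits the node, then its left subtree, then its right subtree.
Visit 8.
At 8: go left to 10.
  Visit 10.
  At 10: go left to 25.
    Visit 25.
    At 25: go left to 1.
      Visit 1.
      At 1: go left to 18.
        Visit 18.
        At 18: go left to 20.
          Visit 20.
          At 20: go left to 19.
            19 is a leaf — visit 19.
          At 20: no right child.
        At 18: no right child.
      At 1: go right to 7.
        7 is a leaf — visit 7.
    At 25: go right to 12.
      12 is a leaf — visit 12.
  At 10: go right to 29.
    Visit 29.
    At 29: no left child.
    At 29: go right to 32.
      32 is a leaf — visit 32.
At 8: go right to 4.
  Visit 4.
  At 4: go left to 31.
    Visit 31.
    At 31: no left child.
    At 31: go right to 24.
      Visit 24.
      At 24: go left to 14.
        14 is a leaf — visit 14.
      At 24: no right child.
  At 4: go right to 5.
    5 is a leaf — visit 5.
Full pre-order sequence: 8, 10, 25, 1, 18, 20, 19, 7, 12, 29, 32, 4, 31, 24, 14, 5.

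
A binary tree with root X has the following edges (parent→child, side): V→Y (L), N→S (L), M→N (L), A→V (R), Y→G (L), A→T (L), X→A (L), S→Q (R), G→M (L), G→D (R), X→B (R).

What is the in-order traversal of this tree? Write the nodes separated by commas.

In-order visits the left subtree, then the node, then the right subtree.
At X: go left to A.
  At A: go left to T.
    T is a leaf — visit T.
  Visit A.
  At A: go right to V.
    At V: go left to Y.
      At Y: go left to G.
        At G: go left to M.
          At M: go left to N.
            At N: go left to S.
              At S: no left child.
              Visit S.
              At S: go right to Q.
                Q is a leaf — visit Q.
            Visit N.
            At N: no right child.
          Visit M.
          At M: no right child.
        Visit G.
        At G: go right to D.
          D is a leaf — visit D.
      Visit Y.
      At Y: no right child.
    Visit V.
    At V: no right child.
Visit X.
At X: go right to B.
  B is a leaf — visit B.

T, A, S, Q, N, M, G, D, Y, V, X, B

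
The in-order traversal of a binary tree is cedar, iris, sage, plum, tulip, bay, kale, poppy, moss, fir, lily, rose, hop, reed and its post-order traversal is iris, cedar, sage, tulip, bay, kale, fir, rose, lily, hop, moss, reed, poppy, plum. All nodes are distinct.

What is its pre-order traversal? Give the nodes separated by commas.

plum, sage, cedar, iris, poppy, kale, bay, tulip, reed, moss, hop, lily, fir, rose

The last element of post-order is the root; it splits in-order into left and right subtrees.
Root plum: left subtree has 3 nodes {cedar, iris, sage}, right has 10 {tulip, bay, kale, poppy, moss, fir, lily, rose, hop, reed}.
  Root sage: left subtree has 2 nodes {cedar, iris}, right has 0 { }.
    Root cedar: left subtree has 0 nodes { }, right has 1 {iris}.
  Root poppy: left subtree has 3 nodes {tulip, bay, kale}, right has 6 {moss, fir, lily, rose, hop, reed}.
    Root kale: left subtree has 2 nodes {tulip, bay}, right has 0 { }.
      Root bay: left subtree has 1 node {tulip}, right has 0 { }.
    Root reed: left subtree has 5 nodes {moss, fir, lily, rose, hop}, right has 0 { }.
      Root moss: left subtree has 0 nodes { }, right has 4 {fir, lily, rose, hop}.
        Root hop: left subtree has 3 nodes {fir, lily, rose}, right has 0 { }.
          Root lily: left subtree has 1 node {fir}, right has 1 {rose}.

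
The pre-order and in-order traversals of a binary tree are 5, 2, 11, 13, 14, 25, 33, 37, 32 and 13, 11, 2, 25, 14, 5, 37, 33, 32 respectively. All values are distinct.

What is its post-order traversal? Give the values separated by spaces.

13 11 25 14 2 37 32 33 5

The first element of pre-order is the root; it splits in-order into left and right subtrees.
Root 5: left subtree has 5 nodes {13, 11, 2, 25, 14}, right has 3 {37, 33, 32}.
  Root 2: left subtree has 2 nodes {13, 11}, right has 2 {25, 14}.
    Root 11: left subtree has 1 node {13}, right has 0 { }.
    Root 14: left subtree has 1 node {25}, right has 0 { }.
  Root 33: left subtree has 1 node {37}, right has 1 {32}.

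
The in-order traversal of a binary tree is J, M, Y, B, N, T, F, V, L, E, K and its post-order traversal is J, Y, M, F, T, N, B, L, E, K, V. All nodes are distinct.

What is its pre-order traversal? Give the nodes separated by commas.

The last element of post-order is the root; it splits in-order into left and right subtrees.
Root V: left subtree has 7 nodes {J, M, Y, B, N, T, F}, right has 3 {L, E, K}.
  Root B: left subtree has 3 nodes {J, M, Y}, right has 3 {N, T, F}.
    Root M: left subtree has 1 node {J}, right has 1 {Y}.
    Root N: left subtree has 0 nodes { }, right has 2 {T, F}.
      Root T: left subtree has 0 nodes { }, right has 1 {F}.
  Root K: left subtree has 2 nodes {L, E}, right has 0 { }.
    Root E: left subtree has 1 node {L}, right has 0 { }.

V, B, M, J, Y, N, T, F, K, E, L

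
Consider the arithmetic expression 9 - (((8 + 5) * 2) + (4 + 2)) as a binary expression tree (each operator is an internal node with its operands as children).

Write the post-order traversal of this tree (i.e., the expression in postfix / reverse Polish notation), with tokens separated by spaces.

Post-order on an expression tree gives postfix notation: for each operator, emit left operand, right operand, then the operator.

9 8 5 + 2 * 4 2 + + -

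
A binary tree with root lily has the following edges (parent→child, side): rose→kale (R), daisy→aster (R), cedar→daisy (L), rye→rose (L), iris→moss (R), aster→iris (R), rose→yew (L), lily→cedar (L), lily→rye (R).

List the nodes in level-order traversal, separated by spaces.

lily cedar rye daisy rose aster yew kale iris moss

Level-order visits nodes level by level from the root, left to right within each level.
Level 0: lily
Level 1: cedar, rye
Level 2: daisy, rose
Level 3: aster, yew, kale
Level 4: iris
Level 5: moss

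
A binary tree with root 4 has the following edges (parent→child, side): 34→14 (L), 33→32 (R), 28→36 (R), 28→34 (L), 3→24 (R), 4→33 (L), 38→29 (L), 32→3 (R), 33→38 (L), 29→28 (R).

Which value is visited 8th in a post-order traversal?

3

Post-order visits the left subtree, then the right subtree, then the node.
At 4: go left to 33.
  At 33: go left to 38.
    At 38: go left to 29.
      At 29: no left child.
      At 29: go right to 28.
        At 28: go left to 34.
          At 34: go left to 14.
            14 is a leaf — visit 14.
          At 34: no right child.
          Visit 34.
        At 28: go right to 36.
          36 is a leaf — visit 36.
        Visit 28.
      Visit 29.
    At 38: no right child.
    Visit 38.
  At 33: go right to 32.
    At 32: no left child.
    At 32: go right to 3.
      At 3: no left child.
      At 3: go right to 24.
        24 is a leaf — visit 24.
      Visit 3.
    Visit 32.
  Visit 33.
At 4: no right child.
Visit 4.
Full post-order sequence: 14, 34, 36, 28, 29, 38, 24, 3, 32, 33, 4.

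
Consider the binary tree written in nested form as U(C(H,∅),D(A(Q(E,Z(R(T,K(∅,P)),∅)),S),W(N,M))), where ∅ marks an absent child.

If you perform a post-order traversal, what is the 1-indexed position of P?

Post-order visits the left subtree, then the right subtree, then the node.
At U: go left to C.
  At C: go left to H.
    H is a leaf — visit H.
  At C: no right child.
  Visit C.
At U: go right to D.
  At D: go left to A.
    At A: go left to Q.
      At Q: go left to E.
        E is a leaf — visit E.
      At Q: go right to Z.
        At Z: go left to R.
          At R: go left to T.
            T is a leaf — visit T.
          At R: go right to K.
            At K: no left child.
            At K: go right to P.
              P is a leaf — visit P.
            Visit K.
          Visit R.
        At Z: no right child.
        Visit Z.
      Visit Q.
    At A: go right to S.
      S is a leaf — visit S.
    Visit A.
  At D: go right to W.
    At W: go left to N.
      N is a leaf — visit N.
    At W: go right to M.
      M is a leaf — visit M.
    Visit W.
  Visit D.
Visit U.
Full post-order sequence: H, C, E, T, P, K, R, Z, Q, S, A, N, M, W, D, U.

5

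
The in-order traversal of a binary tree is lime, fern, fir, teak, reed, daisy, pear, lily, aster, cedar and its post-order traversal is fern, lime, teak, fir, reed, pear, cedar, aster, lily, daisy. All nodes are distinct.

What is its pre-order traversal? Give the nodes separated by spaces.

daisy reed fir lime fern teak lily pear aster cedar

The last element of post-order is the root; it splits in-order into left and right subtrees.
Root daisy: left subtree has 5 nodes {lime, fern, fir, teak, reed}, right has 4 {pear, lily, aster, cedar}.
  Root reed: left subtree has 4 nodes {lime, fern, fir, teak}, right has 0 { }.
    Root fir: left subtree has 2 nodes {lime, fern}, right has 1 {teak}.
      Root lime: left subtree has 0 nodes { }, right has 1 {fern}.
  Root lily: left subtree has 1 node {pear}, right has 2 {aster, cedar}.
    Root aster: left subtree has 0 nodes { }, right has 1 {cedar}.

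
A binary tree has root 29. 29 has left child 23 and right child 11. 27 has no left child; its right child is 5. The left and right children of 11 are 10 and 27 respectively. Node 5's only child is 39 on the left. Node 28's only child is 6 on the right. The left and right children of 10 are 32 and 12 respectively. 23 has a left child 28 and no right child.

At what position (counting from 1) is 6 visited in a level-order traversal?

Level-order visits nodes level by level from the root, left to right within each level.
Level 0: 29
Level 1: 23, 11
Level 2: 28, 10, 27
Level 3: 6, 32, 12, 5
Level 4: 39
Full level-order sequence: 29, 23, 11, 28, 10, 27, 6, 32, 12, 5, 39.

7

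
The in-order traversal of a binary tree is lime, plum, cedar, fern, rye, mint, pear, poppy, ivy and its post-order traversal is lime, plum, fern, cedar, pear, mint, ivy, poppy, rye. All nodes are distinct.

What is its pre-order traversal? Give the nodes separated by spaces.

rye cedar plum lime fern poppy mint pear ivy

The last element of post-order is the root; it splits in-order into left and right subtrees.
Root rye: left subtree has 4 nodes {lime, plum, cedar, fern}, right has 4 {mint, pear, poppy, ivy}.
  Root cedar: left subtree has 2 nodes {lime, plum}, right has 1 {fern}.
    Root plum: left subtree has 1 node {lime}, right has 0 { }.
  Root poppy: left subtree has 2 nodes {mint, pear}, right has 1 {ivy}.
    Root mint: left subtree has 0 nodes { }, right has 1 {pear}.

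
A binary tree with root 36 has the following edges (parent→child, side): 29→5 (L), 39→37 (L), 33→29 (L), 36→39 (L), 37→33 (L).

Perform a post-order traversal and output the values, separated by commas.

Post-order visits the left subtree, then the right subtree, then the node.
At 36: go left to 39.
  At 39: go left to 37.
    At 37: go left to 33.
      At 33: go left to 29.
        At 29: go left to 5.
          5 is a leaf — visit 5.
        At 29: no right child.
        Visit 29.
      At 33: no right child.
      Visit 33.
    At 37: no right child.
    Visit 37.
  At 39: no right child.
  Visit 39.
At 36: no right child.
Visit 36.

5, 29, 33, 37, 39, 36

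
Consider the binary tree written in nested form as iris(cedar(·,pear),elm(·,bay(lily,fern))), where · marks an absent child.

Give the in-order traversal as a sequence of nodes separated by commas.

cedar, pear, iris, elm, lily, bay, fern

In-order visits the left subtree, then the node, then the right subtree.
At iris: go left to cedar.
  At cedar: no left child.
  Visit cedar.
  At cedar: go right to pear.
    pear is a leaf — visit pear.
Visit iris.
At iris: go right to elm.
  At elm: no left child.
  Visit elm.
  At elm: go right to bay.
    At bay: go left to lily.
      lily is a leaf — visit lily.
    Visit bay.
    At bay: go right to fern.
      fern is a leaf — visit fern.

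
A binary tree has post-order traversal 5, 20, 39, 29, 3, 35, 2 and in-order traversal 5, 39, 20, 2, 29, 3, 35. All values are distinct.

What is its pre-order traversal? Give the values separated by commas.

The last element of post-order is the root; it splits in-order into left and right subtrees.
Root 2: left subtree has 3 nodes {5, 39, 20}, right has 3 {29, 3, 35}.
  Root 39: left subtree has 1 node {5}, right has 1 {20}.
  Root 35: left subtree has 2 nodes {29, 3}, right has 0 { }.
    Root 3: left subtree has 1 node {29}, right has 0 { }.

2, 39, 5, 20, 35, 3, 29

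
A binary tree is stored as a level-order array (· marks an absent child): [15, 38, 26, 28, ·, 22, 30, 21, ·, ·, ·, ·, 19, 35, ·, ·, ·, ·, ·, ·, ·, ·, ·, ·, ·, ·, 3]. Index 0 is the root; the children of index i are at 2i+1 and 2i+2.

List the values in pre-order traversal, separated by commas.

Pre-order visits the node, then its left subtree, then its right subtree.
Visit 15.
At 15: go left to 38.
  Visit 38.
  At 38: go left to 28.
    Visit 28.
    At 28: go left to 21.
      21 is a leaf — visit 21.
    At 28: no right child.
  At 38: no right child.
At 15: go right to 26.
  Visit 26.
  At 26: go left to 22.
    Visit 22.
    At 22: no left child.
    At 22: go right to 19.
      Visit 19.
      At 19: no left child.
      At 19: go right to 3.
        3 is a leaf — visit 3.
  At 26: go right to 30.
    Visit 30.
    At 30: go left to 35.
      35 is a leaf — visit 35.
    At 30: no right child.

15, 38, 28, 21, 26, 22, 19, 3, 30, 35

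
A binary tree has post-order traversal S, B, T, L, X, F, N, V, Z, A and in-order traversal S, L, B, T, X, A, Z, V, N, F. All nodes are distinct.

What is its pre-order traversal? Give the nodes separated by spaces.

A X L S T B Z V N F

The last element of post-order is the root; it splits in-order into left and right subtrees.
Root A: left subtree has 5 nodes {S, L, B, T, X}, right has 4 {Z, V, N, F}.
  Root X: left subtree has 4 nodes {S, L, B, T}, right has 0 { }.
    Root L: left subtree has 1 node {S}, right has 2 {B, T}.
      Root T: left subtree has 1 node {B}, right has 0 { }.
  Root Z: left subtree has 0 nodes { }, right has 3 {V, N, F}.
    Root V: left subtree has 0 nodes { }, right has 2 {N, F}.
      Root N: left subtree has 0 nodes { }, right has 1 {F}.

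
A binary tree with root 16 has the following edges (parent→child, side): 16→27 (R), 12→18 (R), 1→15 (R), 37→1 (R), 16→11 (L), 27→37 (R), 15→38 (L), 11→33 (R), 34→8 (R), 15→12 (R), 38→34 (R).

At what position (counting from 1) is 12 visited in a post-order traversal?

Post-order visits the left subtree, then the right subtree, then the node.
At 16: go left to 11.
  At 11: no left child.
  At 11: go right to 33.
    33 is a leaf — visit 33.
  Visit 11.
At 16: go right to 27.
  At 27: no left child.
  At 27: go right to 37.
    At 37: no left child.
    At 37: go right to 1.
      At 1: no left child.
      At 1: go right to 15.
        At 15: go left to 38.
          At 38: no left child.
          At 38: go right to 34.
            At 34: no left child.
            At 34: go right to 8.
              8 is a leaf — visit 8.
            Visit 34.
          Visit 38.
        At 15: go right to 12.
          At 12: no left child.
          At 12: go right to 18.
            18 is a leaf — visit 18.
          Visit 12.
        Visit 15.
      Visit 1.
    Visit 37.
  Visit 27.
Visit 16.
Full post-order sequence: 33, 11, 8, 34, 38, 18, 12, 15, 1, 37, 27, 16.

7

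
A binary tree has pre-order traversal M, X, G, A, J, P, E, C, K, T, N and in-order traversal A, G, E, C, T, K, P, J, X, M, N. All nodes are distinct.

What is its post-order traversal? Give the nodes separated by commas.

A, T, K, C, E, P, J, G, X, N, M

The first element of pre-order is the root; it splits in-order into left and right subtrees.
Root M: left subtree has 9 nodes {A, G, E, C, T, K, P, J, X}, right has 1 {N}.
  Root X: left subtree has 8 nodes {A, G, E, C, T, K, P, J}, right has 0 { }.
    Root G: left subtree has 1 node {A}, right has 6 {E, C, T, K, P, J}.
      Root J: left subtree has 5 nodes {E, C, T, K, P}, right has 0 { }.
        Root P: left subtree has 4 nodes {E, C, T, K}, right has 0 { }.
          Root E: left subtree has 0 nodes { }, right has 3 {C, T, K}.
            Root C: left subtree has 0 nodes { }, right has 2 {T, K}.
              Root K: left subtree has 1 node {T}, right has 0 { }.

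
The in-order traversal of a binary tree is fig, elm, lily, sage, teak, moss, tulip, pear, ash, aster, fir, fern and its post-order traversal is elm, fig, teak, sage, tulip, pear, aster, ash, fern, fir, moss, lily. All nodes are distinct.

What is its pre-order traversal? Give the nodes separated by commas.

The last element of post-order is the root; it splits in-order into left and right subtrees.
Root lily: left subtree has 2 nodes {fig, elm}, right has 9 {sage, teak, moss, tulip, pear, ash, aster, fir, fern}.
  Root fig: left subtree has 0 nodes { }, right has 1 {elm}.
  Root moss: left subtree has 2 nodes {sage, teak}, right has 6 {tulip, pear, ash, aster, fir, fern}.
    Root sage: left subtree has 0 nodes { }, right has 1 {teak}.
    Root fir: left subtree has 4 nodes {tulip, pear, ash, aster}, right has 1 {fern}.
      Root ash: left subtree has 2 nodes {tulip, pear}, right has 1 {aster}.
        Root pear: left subtree has 1 node {tulip}, right has 0 { }.

lily, fig, elm, moss, sage, teak, fir, ash, pear, tulip, aster, fern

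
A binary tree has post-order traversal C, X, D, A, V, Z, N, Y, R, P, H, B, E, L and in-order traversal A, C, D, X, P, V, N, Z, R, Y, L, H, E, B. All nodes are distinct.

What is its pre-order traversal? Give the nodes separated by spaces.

The last element of post-order is the root; it splits in-order into left and right subtrees.
Root L: left subtree has 10 nodes {A, C, D, X, P, V, N, Z, R, Y}, right has 3 {H, E, B}.
  Root P: left subtree has 4 nodes {A, C, D, X}, right has 5 {V, N, Z, R, Y}.
    Root A: left subtree has 0 nodes { }, right has 3 {C, D, X}.
      Root D: left subtree has 1 node {C}, right has 1 {X}.
    Root R: left subtree has 3 nodes {V, N, Z}, right has 1 {Y}.
      Root N: left subtree has 1 node {V}, right has 1 {Z}.
  Root E: left subtree has 1 node {H}, right has 1 {B}.

L P A D C X R N V Z Y E H B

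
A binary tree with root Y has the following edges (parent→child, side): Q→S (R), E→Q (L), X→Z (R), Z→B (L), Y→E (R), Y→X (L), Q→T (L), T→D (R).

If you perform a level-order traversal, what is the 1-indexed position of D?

9

Level-order visits nodes level by level from the root, left to right within each level.
Level 0: Y
Level 1: X, E
Level 2: Z, Q
Level 3: B, T, S
Level 4: D
Full level-order sequence: Y, X, E, Z, Q, B, T, S, D.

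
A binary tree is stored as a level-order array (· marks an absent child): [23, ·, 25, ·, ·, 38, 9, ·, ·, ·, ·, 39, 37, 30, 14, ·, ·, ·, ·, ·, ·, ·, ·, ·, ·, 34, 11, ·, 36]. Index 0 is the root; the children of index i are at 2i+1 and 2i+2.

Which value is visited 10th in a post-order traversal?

Post-order visits the left subtree, then the right subtree, then the node.
At 23: no left child.
At 23: go right to 25.
  At 25: go left to 38.
    At 38: go left to 39.
      39 is a leaf — visit 39.
    At 38: go right to 37.
      At 37: go left to 34.
        34 is a leaf — visit 34.
      At 37: go right to 11.
        11 is a leaf — visit 11.
      Visit 37.
    Visit 38.
  At 25: go right to 9.
    At 9: go left to 30.
      At 30: no left child.
      At 30: go right to 36.
        36 is a leaf — visit 36.
      Visit 30.
    At 9: go right to 14.
      14 is a leaf — visit 14.
    Visit 9.
  Visit 25.
Visit 23.
Full post-order sequence: 39, 34, 11, 37, 38, 36, 30, 14, 9, 25, 23.

25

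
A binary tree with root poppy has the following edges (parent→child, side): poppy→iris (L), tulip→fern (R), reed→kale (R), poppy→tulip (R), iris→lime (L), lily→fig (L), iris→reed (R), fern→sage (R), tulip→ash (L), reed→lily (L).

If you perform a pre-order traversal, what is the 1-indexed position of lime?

3

Pre-order visits the node, then its left subtree, then its right subtree.
Visit poppy.
At poppy: go left to iris.
  Visit iris.
  At iris: go left to lime.
    lime is a leaf — visit lime.
  At iris: go right to reed.
    Visit reed.
    At reed: go left to lily.
      Visit lily.
      At lily: go left to fig.
        fig is a leaf — visit fig.
      At lily: no right child.
    At reed: go right to kale.
      kale is a leaf — visit kale.
At poppy: go right to tulip.
  Visit tulip.
  At tulip: go left to ash.
    ash is a leaf — visit ash.
  At tulip: go right to fern.
    Visit fern.
    At fern: no left child.
    At fern: go right to sage.
      sage is a leaf — visit sage.
Full pre-order sequence: poppy, iris, lime, reed, lily, fig, kale, tulip, ash, fern, sage.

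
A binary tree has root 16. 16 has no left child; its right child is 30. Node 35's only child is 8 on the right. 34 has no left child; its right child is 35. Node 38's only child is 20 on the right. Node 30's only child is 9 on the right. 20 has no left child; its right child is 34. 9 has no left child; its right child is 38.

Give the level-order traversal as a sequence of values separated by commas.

16, 30, 9, 38, 20, 34, 35, 8

Level-order visits nodes level by level from the root, left to right within each level.
Level 0: 16
Level 1: 30
Level 2: 9
Level 3: 38
Level 4: 20
Level 5: 34
Level 6: 35
Level 7: 8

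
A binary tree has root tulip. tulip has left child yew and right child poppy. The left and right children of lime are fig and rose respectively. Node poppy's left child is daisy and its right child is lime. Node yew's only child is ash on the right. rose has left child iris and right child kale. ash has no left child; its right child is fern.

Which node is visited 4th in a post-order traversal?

Post-order visits the left subtree, then the right subtree, then the node.
At tulip: go left to yew.
  At yew: no left child.
  At yew: go right to ash.
    At ash: no left child.
    At ash: go right to fern.
      fern is a leaf — visit fern.
    Visit ash.
  Visit yew.
At tulip: go right to poppy.
  At poppy: go left to daisy.
    daisy is a leaf — visit daisy.
  At poppy: go right to lime.
    At lime: go left to fig.
      fig is a leaf — visit fig.
    At lime: go right to rose.
      At rose: go left to iris.
        iris is a leaf — visit iris.
      At rose: go right to kale.
        kale is a leaf — visit kale.
      Visit rose.
    Visit lime.
  Visit poppy.
Visit tulip.
Full post-order sequence: fern, ash, yew, daisy, fig, iris, kale, rose, lime, poppy, tulip.

daisy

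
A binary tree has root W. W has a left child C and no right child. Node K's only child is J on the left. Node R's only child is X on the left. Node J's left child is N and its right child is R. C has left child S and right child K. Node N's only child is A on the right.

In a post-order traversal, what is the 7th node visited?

Post-order visits the left subtree, then the right subtree, then the node.
At W: go left to C.
  At C: go left to S.
    S is a leaf — visit S.
  At C: go right to K.
    At K: go left to J.
      At J: go left to N.
        At N: no left child.
        At N: go right to A.
          A is a leaf — visit A.
        Visit N.
      At J: go right to R.
        At R: go left to X.
          X is a leaf — visit X.
        At R: no right child.
        Visit R.
      Visit J.
    At K: no right child.
    Visit K.
  Visit C.
At W: no right child.
Visit W.
Full post-order sequence: S, A, N, X, R, J, K, C, W.

K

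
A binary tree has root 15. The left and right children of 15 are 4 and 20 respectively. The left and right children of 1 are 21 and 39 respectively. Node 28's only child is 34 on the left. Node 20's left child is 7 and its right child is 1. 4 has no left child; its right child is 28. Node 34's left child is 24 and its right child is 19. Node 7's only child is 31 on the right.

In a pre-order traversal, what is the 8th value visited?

Pre-order visits the node, then its left subtree, then its right subtree.
Visit 15.
At 15: go left to 4.
  Visit 4.
  At 4: no left child.
  At 4: go right to 28.
    Visit 28.
    At 28: go left to 34.
      Visit 34.
      At 34: go left to 24.
        24 is a leaf — visit 24.
      At 34: go right to 19.
        19 is a leaf — visit 19.
    At 28: no right child.
At 15: go right to 20.
  Visit 20.
  At 20: go left to 7.
    Visit 7.
    At 7: no left child.
    At 7: go right to 31.
      31 is a leaf — visit 31.
  At 20: go right to 1.
    Visit 1.
    At 1: go left to 21.
      21 is a leaf — visit 21.
    At 1: go right to 39.
      39 is a leaf — visit 39.
Full pre-order sequence: 15, 4, 28, 34, 24, 19, 20, 7, 31, 1, 21, 39.

7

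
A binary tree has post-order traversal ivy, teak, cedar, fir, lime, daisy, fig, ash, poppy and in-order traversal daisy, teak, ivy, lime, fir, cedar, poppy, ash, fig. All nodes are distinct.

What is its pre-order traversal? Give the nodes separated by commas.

The last element of post-order is the root; it splits in-order into left and right subtrees.
Root poppy: left subtree has 6 nodes {daisy, teak, ivy, lime, fir, cedar}, right has 2 {ash, fig}.
  Root daisy: left subtree has 0 nodes { }, right has 5 {teak, ivy, lime, fir, cedar}.
    Root lime: left subtree has 2 nodes {teak, ivy}, right has 2 {fir, cedar}.
      Root teak: left subtree has 0 nodes { }, right has 1 {ivy}.
      Root fir: left subtree has 0 nodes { }, right has 1 {cedar}.
  Root ash: left subtree has 0 nodes { }, right has 1 {fig}.

poppy, daisy, lime, teak, ivy, fir, cedar, ash, fig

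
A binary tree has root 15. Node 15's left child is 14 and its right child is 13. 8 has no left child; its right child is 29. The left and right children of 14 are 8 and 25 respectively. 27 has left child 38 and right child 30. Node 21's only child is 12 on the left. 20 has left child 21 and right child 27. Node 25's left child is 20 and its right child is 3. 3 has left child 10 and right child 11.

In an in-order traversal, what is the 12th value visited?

In-order visits the left subtree, then the node, then the right subtree.
At 15: go left to 14.
  At 14: go left to 8.
    At 8: no left child.
    Visit 8.
    At 8: go right to 29.
      29 is a leaf — visit 29.
  Visit 14.
  At 14: go right to 25.
    At 25: go left to 20.
      At 20: go left to 21.
        At 21: go left to 12.
          12 is a leaf — visit 12.
        Visit 21.
        At 21: no right child.
      Visit 20.
      At 20: go right to 27.
        At 27: go left to 38.
          38 is a leaf — visit 38.
        Visit 27.
        At 27: go right to 30.
          30 is a leaf — visit 30.
    Visit 25.
    At 25: go right to 3.
      At 3: go left to 10.
        10 is a leaf — visit 10.
      Visit 3.
      At 3: go right to 11.
        11 is a leaf — visit 11.
Visit 15.
At 15: go right to 13.
  13 is a leaf — visit 13.
Full in-order sequence: 8, 29, 14, 12, 21, 20, 38, 27, 30, 25, 10, 3, 11, 15, 13.

3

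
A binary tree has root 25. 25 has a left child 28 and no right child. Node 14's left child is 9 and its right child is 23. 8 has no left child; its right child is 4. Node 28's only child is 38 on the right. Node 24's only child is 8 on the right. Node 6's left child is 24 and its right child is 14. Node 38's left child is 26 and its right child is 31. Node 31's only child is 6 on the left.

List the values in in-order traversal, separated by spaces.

In-order visits the left subtree, then the node, then the right subtree.
At 25: go left to 28.
  At 28: no left child.
  Visit 28.
  At 28: go right to 38.
    At 38: go left to 26.
      26 is a leaf — visit 26.
    Visit 38.
    At 38: go right to 31.
      At 31: go left to 6.
        At 6: go left to 24.
          At 24: no left child.
          Visit 24.
          At 24: go right to 8.
            At 8: no left child.
            Visit 8.
            At 8: go right to 4.
              4 is a leaf — visit 4.
        Visit 6.
        At 6: go right to 14.
          At 14: go left to 9.
            9 is a leaf — visit 9.
          Visit 14.
          At 14: go right to 23.
            23 is a leaf — visit 23.
      Visit 31.
      At 31: no right child.
Visit 25.
At 25: no right child.

28 26 38 24 8 4 6 9 14 23 31 25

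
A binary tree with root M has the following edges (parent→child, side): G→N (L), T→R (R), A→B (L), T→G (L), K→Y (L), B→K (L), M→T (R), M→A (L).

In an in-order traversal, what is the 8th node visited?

In-order visits the left subtree, then the node, then the right subtree.
At M: go left to A.
  At A: go left to B.
    At B: go left to K.
      At K: go left to Y.
        Y is a leaf — visit Y.
      Visit K.
      At K: no right child.
    Visit B.
    At B: no right child.
  Visit A.
  At A: no right child.
Visit M.
At M: go right to T.
  At T: go left to G.
    At G: go left to N.
      N is a leaf — visit N.
    Visit G.
    At G: no right child.
  Visit T.
  At T: go right to R.
    R is a leaf — visit R.
Full in-order sequence: Y, K, B, A, M, N, G, T, R.

T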